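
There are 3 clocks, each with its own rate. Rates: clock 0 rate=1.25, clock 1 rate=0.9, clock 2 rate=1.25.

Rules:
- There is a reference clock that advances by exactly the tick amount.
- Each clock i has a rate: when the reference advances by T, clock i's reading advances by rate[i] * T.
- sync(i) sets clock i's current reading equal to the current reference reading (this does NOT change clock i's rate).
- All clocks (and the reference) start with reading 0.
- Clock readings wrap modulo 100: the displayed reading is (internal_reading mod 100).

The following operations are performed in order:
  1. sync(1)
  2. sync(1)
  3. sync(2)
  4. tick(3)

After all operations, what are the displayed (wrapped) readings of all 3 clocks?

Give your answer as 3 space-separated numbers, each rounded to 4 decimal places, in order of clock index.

After op 1 sync(1): ref=0.0000 raw=[0.0000 0.0000 0.0000]
After op 2 sync(1): ref=0.0000 raw=[0.0000 0.0000 0.0000]
After op 3 sync(2): ref=0.0000 raw=[0.0000 0.0000 0.0000]
After op 4 tick(3): ref=3.0000 raw=[3.7500 2.7000 3.7500]
Wrap final raw readings (mod 100): 3.7500 mod 100 = 3.7500; 2.7000 mod 100 = 2.7000; 3.7500 mod 100 = 3.7500

Answer: 3.7500 2.7000 3.7500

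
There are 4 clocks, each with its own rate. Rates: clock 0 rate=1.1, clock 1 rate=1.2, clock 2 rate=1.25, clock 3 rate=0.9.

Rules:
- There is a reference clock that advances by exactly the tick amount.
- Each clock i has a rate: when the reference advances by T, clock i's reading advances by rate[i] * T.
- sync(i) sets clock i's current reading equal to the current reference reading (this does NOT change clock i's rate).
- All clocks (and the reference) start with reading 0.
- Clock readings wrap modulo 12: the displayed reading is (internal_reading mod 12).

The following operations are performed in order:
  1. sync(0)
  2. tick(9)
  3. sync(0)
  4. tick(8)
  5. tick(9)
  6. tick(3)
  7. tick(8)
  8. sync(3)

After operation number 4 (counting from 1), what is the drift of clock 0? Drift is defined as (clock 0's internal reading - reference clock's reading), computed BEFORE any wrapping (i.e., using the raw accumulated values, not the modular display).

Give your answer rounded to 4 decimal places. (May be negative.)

After op 1 sync(0): ref=0.0000 raw=[0.0000 0.0000 0.0000 0.0000]
After op 2 tick(9): ref=9.0000 raw=[9.9000 10.8000 11.2500 8.1000]
After op 3 sync(0): ref=9.0000 raw=[9.0000 10.8000 11.2500 8.1000]
After op 4 tick(8): ref=17.0000 raw=[17.8000 20.4000 21.2500 15.3000]
Drift of clock 0 after op 4: 17.8000 - 17.0000 = 0.8000

Answer: 0.8000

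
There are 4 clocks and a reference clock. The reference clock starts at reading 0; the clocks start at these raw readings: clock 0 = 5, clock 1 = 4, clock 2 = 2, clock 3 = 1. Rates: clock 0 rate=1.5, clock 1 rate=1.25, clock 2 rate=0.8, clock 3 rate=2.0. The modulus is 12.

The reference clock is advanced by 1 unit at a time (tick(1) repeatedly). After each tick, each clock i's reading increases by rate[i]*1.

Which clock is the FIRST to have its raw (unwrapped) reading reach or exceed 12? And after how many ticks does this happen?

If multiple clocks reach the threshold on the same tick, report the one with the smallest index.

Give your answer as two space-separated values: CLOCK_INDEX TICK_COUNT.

Answer: 0 5

Derivation:
clock 0: start=5, rate=1.5, needs 12-5 = 7; ticks = ceil(7/1.5) = ceil(4.6667) = 5; reading at tick 5 = 5 + 1.5*5 = 12.5000
clock 1: start=4, rate=1.25, needs 12-4 = 8; ticks = ceil(8/1.25) = ceil(6.4000) = 7; reading at tick 7 = 4 + 1.25*7 = 12.7500
clock 2: start=2, rate=0.8, needs 12-2 = 10; ticks = ceil(10/0.8) = ceil(12.5000) = 13; reading at tick 13 = 2 + 0.8*13 = 12.4000
clock 3: start=1, rate=2.0, needs 12-1 = 11; ticks = ceil(11/2.0) = ceil(5.5000) = 6; reading at tick 6 = 1 + 2.0*6 = 13.0000
Minimum tick count = 5; winners = [0]; smallest index = 0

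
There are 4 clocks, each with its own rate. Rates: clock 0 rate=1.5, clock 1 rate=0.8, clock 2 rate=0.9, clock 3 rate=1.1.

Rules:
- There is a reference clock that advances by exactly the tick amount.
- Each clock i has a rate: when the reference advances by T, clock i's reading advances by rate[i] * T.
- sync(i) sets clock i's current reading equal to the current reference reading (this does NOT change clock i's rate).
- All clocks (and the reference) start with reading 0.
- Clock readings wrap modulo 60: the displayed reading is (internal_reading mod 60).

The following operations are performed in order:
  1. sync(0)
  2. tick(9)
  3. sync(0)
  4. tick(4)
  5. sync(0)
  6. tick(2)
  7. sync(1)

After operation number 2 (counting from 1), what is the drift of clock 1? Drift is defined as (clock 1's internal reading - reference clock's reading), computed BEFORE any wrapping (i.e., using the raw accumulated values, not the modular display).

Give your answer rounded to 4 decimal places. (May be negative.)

After op 1 sync(0): ref=0.0000 raw=[0.0000 0.0000 0.0000 0.0000]
After op 2 tick(9): ref=9.0000 raw=[13.5000 7.2000 8.1000 9.9000]
Drift of clock 1 after op 2: 7.2000 - 9.0000 = -1.8000

Answer: -1.8000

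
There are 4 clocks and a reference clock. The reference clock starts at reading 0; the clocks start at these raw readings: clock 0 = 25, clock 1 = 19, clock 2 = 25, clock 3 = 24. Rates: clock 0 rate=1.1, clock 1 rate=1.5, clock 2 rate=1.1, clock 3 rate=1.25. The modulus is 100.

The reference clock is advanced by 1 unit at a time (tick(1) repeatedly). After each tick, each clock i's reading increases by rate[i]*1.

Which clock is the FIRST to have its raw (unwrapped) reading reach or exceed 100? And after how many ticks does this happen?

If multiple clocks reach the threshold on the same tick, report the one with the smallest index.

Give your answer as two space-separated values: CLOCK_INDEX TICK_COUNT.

clock 0: start=25, rate=1.1, needs 100-25 = 75; ticks = ceil(75/1.1) = ceil(68.1818) = 69; reading at tick 69 = 25 + 1.1*69 = 100.9000
clock 1: start=19, rate=1.5, needs 100-19 = 81; ticks = ceil(81/1.5) = ceil(54.0000) = 54; reading at tick 54 = 19 + 1.5*54 = 100.0000
clock 2: start=25, rate=1.1, needs 100-25 = 75; ticks = ceil(75/1.1) = ceil(68.1818) = 69; reading at tick 69 = 25 + 1.1*69 = 100.9000
clock 3: start=24, rate=1.25, needs 100-24 = 76; ticks = ceil(76/1.25) = ceil(60.8000) = 61; reading at tick 61 = 24 + 1.25*61 = 100.2500
Minimum tick count = 54; winners = [1]; smallest index = 1

Answer: 1 54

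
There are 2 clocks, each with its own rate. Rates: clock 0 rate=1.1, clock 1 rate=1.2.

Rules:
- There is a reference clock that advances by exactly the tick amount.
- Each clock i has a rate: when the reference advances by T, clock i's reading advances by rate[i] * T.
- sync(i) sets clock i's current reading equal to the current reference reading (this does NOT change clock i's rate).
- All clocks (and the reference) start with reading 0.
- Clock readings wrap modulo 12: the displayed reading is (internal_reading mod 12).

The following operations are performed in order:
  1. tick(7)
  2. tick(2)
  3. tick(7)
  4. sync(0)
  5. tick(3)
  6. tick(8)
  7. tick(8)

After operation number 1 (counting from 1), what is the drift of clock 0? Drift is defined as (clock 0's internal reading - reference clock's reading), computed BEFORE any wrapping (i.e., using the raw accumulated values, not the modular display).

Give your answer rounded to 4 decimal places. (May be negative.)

After op 1 tick(7): ref=7.0000 raw=[7.7000 8.4000]
Drift of clock 0 after op 1: 7.7000 - 7.0000 = 0.7000

Answer: 0.7000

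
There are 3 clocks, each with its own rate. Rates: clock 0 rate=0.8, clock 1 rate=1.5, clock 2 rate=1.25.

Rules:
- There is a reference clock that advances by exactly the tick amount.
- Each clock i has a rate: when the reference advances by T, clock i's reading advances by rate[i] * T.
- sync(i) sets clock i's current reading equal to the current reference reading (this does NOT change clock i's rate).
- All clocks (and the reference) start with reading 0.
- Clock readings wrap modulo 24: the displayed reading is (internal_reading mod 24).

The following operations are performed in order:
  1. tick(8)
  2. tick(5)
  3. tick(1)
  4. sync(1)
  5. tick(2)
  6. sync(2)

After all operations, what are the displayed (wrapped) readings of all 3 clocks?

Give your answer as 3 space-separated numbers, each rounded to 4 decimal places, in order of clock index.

After op 1 tick(8): ref=8.0000 raw=[6.4000 12.0000 10.0000]
After op 2 tick(5): ref=13.0000 raw=[10.4000 19.5000 16.2500]
After op 3 tick(1): ref=14.0000 raw=[11.2000 21.0000 17.5000]
After op 4 sync(1): ref=14.0000 raw=[11.2000 14.0000 17.5000]
After op 5 tick(2): ref=16.0000 raw=[12.8000 17.0000 20.0000]
After op 6 sync(2): ref=16.0000 raw=[12.8000 17.0000 16.0000]
Wrap final raw readings (mod 24): 12.8000 mod 24 = 12.8000; 17.0000 mod 24 = 17.0000; 16.0000 mod 24 = 16.0000

Answer: 12.8000 17.0000 16.0000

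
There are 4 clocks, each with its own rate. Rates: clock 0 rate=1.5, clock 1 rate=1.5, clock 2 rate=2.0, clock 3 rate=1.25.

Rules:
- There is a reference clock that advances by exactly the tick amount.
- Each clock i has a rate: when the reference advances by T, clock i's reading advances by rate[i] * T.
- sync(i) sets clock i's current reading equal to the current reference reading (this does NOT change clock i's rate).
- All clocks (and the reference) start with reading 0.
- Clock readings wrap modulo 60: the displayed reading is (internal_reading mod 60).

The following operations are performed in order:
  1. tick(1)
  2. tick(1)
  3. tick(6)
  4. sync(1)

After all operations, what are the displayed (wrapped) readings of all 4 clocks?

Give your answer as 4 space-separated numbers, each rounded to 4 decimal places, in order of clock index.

After op 1 tick(1): ref=1.0000 raw=[1.5000 1.5000 2.0000 1.2500]
After op 2 tick(1): ref=2.0000 raw=[3.0000 3.0000 4.0000 2.5000]
After op 3 tick(6): ref=8.0000 raw=[12.0000 12.0000 16.0000 10.0000]
After op 4 sync(1): ref=8.0000 raw=[12.0000 8.0000 16.0000 10.0000]
Wrap final raw readings (mod 60): 12.0000 mod 60 = 12.0000; 8.0000 mod 60 = 8.0000; 16.0000 mod 60 = 16.0000; 10.0000 mod 60 = 10.0000

Answer: 12.0000 8.0000 16.0000 10.0000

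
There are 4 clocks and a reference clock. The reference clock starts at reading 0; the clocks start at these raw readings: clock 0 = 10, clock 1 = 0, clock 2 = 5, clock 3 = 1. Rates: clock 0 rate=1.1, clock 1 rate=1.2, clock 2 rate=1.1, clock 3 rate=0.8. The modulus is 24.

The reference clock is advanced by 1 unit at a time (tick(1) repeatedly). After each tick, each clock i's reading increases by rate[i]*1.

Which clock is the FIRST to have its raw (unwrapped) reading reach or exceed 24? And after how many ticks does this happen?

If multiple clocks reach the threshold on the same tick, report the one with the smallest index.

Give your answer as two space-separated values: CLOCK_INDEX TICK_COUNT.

clock 0: start=10, rate=1.1, needs 24-10 = 14; ticks = ceil(14/1.1) = ceil(12.7273) = 13; reading at tick 13 = 10 + 1.1*13 = 24.3000
clock 1: start=0, rate=1.2, needs 24-0 = 24; ticks = ceil(24/1.2) = ceil(20.0000) = 20; reading at tick 20 = 0 + 1.2*20 = 24.0000
clock 2: start=5, rate=1.1, needs 24-5 = 19; ticks = ceil(19/1.1) = ceil(17.2727) = 18; reading at tick 18 = 5 + 1.1*18 = 24.8000
clock 3: start=1, rate=0.8, needs 24-1 = 23; ticks = ceil(23/0.8) = ceil(28.7500) = 29; reading at tick 29 = 1 + 0.8*29 = 24.2000
Minimum tick count = 13; winners = [0]; smallest index = 0

Answer: 0 13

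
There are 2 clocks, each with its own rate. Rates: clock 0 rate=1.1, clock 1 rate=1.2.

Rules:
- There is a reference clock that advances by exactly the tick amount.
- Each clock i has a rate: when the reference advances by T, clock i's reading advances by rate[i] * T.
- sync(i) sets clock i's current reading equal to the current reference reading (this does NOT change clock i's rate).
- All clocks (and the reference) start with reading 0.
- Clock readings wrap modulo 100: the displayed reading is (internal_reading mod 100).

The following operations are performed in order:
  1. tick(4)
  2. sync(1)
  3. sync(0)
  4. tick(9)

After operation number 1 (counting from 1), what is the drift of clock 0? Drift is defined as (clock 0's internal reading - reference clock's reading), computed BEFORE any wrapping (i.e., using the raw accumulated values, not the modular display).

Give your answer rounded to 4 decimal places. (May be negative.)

Answer: 0.4000

Derivation:
After op 1 tick(4): ref=4.0000 raw=[4.4000 4.8000]
Drift of clock 0 after op 1: 4.4000 - 4.0000 = 0.4000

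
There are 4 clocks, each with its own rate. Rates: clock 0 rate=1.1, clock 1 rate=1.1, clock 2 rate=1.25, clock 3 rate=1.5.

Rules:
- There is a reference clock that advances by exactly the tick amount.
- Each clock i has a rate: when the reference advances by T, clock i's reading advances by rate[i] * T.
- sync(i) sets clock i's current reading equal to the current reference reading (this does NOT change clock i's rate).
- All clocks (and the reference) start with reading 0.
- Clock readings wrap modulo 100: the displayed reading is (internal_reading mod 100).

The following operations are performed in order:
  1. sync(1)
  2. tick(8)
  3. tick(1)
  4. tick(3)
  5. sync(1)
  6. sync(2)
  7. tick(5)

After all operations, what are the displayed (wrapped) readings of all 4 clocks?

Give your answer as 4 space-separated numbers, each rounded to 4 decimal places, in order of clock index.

Answer: 18.7000 17.5000 18.2500 25.5000

Derivation:
After op 1 sync(1): ref=0.0000 raw=[0.0000 0.0000 0.0000 0.0000]
After op 2 tick(8): ref=8.0000 raw=[8.8000 8.8000 10.0000 12.0000]
After op 3 tick(1): ref=9.0000 raw=[9.9000 9.9000 11.2500 13.5000]
After op 4 tick(3): ref=12.0000 raw=[13.2000 13.2000 15.0000 18.0000]
After op 5 sync(1): ref=12.0000 raw=[13.2000 12.0000 15.0000 18.0000]
After op 6 sync(2): ref=12.0000 raw=[13.2000 12.0000 12.0000 18.0000]
After op 7 tick(5): ref=17.0000 raw=[18.7000 17.5000 18.2500 25.5000]
Wrap final raw readings (mod 100): 18.7000 mod 100 = 18.7000; 17.5000 mod 100 = 17.5000; 18.2500 mod 100 = 18.2500; 25.5000 mod 100 = 25.5000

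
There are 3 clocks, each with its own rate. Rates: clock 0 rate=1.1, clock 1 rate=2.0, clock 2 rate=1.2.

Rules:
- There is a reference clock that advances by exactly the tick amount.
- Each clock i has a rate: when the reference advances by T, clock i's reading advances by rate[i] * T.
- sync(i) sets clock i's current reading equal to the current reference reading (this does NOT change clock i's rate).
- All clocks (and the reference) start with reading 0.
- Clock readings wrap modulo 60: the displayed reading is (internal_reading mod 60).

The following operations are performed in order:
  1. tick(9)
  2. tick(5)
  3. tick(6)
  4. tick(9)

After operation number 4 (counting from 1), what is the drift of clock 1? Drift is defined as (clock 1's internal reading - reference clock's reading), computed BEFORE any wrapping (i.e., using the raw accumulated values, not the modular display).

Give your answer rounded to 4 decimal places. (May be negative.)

After op 1 tick(9): ref=9.0000 raw=[9.9000 18.0000 10.8000]
After op 2 tick(5): ref=14.0000 raw=[15.4000 28.0000 16.8000]
After op 3 tick(6): ref=20.0000 raw=[22.0000 40.0000 24.0000]
After op 4 tick(9): ref=29.0000 raw=[31.9000 58.0000 34.8000]
Drift of clock 1 after op 4: 58.0000 - 29.0000 = 29.0000

Answer: 29.0000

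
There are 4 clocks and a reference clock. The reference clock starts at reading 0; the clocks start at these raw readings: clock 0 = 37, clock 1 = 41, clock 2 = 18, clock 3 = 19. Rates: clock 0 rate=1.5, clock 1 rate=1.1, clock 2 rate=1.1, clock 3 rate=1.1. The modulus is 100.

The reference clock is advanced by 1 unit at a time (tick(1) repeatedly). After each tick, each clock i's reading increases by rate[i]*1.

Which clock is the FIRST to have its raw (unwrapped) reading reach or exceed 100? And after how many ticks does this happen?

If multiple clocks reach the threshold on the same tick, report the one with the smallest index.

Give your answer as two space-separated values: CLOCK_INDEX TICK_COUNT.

Answer: 0 42

Derivation:
clock 0: start=37, rate=1.5, needs 100-37 = 63; ticks = ceil(63/1.5) = ceil(42.0000) = 42; reading at tick 42 = 37 + 1.5*42 = 100.0000
clock 1: start=41, rate=1.1, needs 100-41 = 59; ticks = ceil(59/1.1) = ceil(53.6364) = 54; reading at tick 54 = 41 + 1.1*54 = 100.4000
clock 2: start=18, rate=1.1, needs 100-18 = 82; ticks = ceil(82/1.1) = ceil(74.5455) = 75; reading at tick 75 = 18 + 1.1*75 = 100.5000
clock 3: start=19, rate=1.1, needs 100-19 = 81; ticks = ceil(81/1.1) = ceil(73.6364) = 74; reading at tick 74 = 19 + 1.1*74 = 100.4000
Minimum tick count = 42; winners = [0]; smallest index = 0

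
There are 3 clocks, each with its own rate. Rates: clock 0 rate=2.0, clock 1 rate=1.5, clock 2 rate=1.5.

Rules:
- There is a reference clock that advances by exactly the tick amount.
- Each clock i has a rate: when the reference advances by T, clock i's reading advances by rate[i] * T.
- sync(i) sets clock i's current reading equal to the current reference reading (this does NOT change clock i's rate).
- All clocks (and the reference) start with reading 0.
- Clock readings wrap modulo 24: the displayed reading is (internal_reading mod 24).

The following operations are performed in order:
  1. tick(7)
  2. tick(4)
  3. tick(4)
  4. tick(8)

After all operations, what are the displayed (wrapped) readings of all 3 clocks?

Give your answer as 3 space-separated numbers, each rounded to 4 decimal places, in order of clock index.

After op 1 tick(7): ref=7.0000 raw=[14.0000 10.5000 10.5000]
After op 2 tick(4): ref=11.0000 raw=[22.0000 16.5000 16.5000]
After op 3 tick(4): ref=15.0000 raw=[30.0000 22.5000 22.5000]
After op 4 tick(8): ref=23.0000 raw=[46.0000 34.5000 34.5000]
Wrap final raw readings (mod 24): 46.0000 mod 24 = 22.0000; 34.5000 mod 24 = 10.5000; 34.5000 mod 24 = 10.5000

Answer: 22.0000 10.5000 10.5000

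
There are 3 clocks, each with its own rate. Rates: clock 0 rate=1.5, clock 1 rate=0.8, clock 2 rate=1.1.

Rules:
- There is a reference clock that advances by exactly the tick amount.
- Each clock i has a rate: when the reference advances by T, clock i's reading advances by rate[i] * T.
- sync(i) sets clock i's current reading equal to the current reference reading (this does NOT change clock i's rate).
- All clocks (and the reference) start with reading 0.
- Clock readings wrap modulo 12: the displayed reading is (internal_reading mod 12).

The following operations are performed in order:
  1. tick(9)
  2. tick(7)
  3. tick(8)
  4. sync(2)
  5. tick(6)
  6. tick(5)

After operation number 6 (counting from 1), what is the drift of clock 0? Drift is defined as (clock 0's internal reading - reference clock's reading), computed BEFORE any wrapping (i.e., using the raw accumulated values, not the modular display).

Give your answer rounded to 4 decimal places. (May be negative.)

After op 1 tick(9): ref=9.0000 raw=[13.5000 7.2000 9.9000]
After op 2 tick(7): ref=16.0000 raw=[24.0000 12.8000 17.6000]
After op 3 tick(8): ref=24.0000 raw=[36.0000 19.2000 26.4000]
After op 4 sync(2): ref=24.0000 raw=[36.0000 19.2000 24.0000]
After op 5 tick(6): ref=30.0000 raw=[45.0000 24.0000 30.6000]
After op 6 tick(5): ref=35.0000 raw=[52.5000 28.0000 36.1000]
Drift of clock 0 after op 6: 52.5000 - 35.0000 = 17.5000

Answer: 17.5000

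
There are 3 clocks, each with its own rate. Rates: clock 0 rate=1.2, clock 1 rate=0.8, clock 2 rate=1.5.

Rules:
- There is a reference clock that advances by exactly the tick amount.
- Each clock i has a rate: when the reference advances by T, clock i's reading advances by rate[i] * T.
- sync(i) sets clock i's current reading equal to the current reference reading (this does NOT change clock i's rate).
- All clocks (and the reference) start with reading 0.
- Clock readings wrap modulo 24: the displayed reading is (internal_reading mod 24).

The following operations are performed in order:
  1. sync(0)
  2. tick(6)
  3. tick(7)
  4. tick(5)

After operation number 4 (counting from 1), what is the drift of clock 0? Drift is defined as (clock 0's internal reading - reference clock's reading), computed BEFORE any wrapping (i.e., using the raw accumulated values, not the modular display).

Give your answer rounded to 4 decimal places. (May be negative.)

Answer: 3.6000

Derivation:
After op 1 sync(0): ref=0.0000 raw=[0.0000 0.0000 0.0000]
After op 2 tick(6): ref=6.0000 raw=[7.2000 4.8000 9.0000]
After op 3 tick(7): ref=13.0000 raw=[15.6000 10.4000 19.5000]
After op 4 tick(5): ref=18.0000 raw=[21.6000 14.4000 27.0000]
Drift of clock 0 after op 4: 21.6000 - 18.0000 = 3.6000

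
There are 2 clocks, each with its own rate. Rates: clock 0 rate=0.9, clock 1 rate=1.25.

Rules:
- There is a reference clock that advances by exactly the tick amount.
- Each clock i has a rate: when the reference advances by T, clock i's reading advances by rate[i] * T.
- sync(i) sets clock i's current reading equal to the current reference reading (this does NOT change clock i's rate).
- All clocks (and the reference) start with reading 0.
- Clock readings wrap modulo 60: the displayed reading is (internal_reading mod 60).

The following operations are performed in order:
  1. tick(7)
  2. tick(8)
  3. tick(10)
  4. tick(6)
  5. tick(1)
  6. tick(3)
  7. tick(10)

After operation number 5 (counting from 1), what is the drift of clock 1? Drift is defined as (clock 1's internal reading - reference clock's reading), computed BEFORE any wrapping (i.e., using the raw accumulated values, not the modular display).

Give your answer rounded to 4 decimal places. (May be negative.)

Answer: 8.0000

Derivation:
After op 1 tick(7): ref=7.0000 raw=[6.3000 8.7500]
After op 2 tick(8): ref=15.0000 raw=[13.5000 18.7500]
After op 3 tick(10): ref=25.0000 raw=[22.5000 31.2500]
After op 4 tick(6): ref=31.0000 raw=[27.9000 38.7500]
After op 5 tick(1): ref=32.0000 raw=[28.8000 40.0000]
Drift of clock 1 after op 5: 40.0000 - 32.0000 = 8.0000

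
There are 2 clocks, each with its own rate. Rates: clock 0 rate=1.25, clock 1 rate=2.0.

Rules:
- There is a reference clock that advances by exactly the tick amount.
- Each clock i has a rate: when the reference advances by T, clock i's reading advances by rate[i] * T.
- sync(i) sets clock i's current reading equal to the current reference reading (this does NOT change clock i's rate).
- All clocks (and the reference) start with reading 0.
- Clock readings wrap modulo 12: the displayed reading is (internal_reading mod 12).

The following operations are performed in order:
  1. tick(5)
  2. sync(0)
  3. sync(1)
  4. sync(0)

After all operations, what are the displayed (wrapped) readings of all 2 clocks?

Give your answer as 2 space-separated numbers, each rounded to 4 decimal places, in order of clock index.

Answer: 5.0000 5.0000

Derivation:
After op 1 tick(5): ref=5.0000 raw=[6.2500 10.0000]
After op 2 sync(0): ref=5.0000 raw=[5.0000 10.0000]
After op 3 sync(1): ref=5.0000 raw=[5.0000 5.0000]
After op 4 sync(0): ref=5.0000 raw=[5.0000 5.0000]
Wrap final raw readings (mod 12): 5.0000 mod 12 = 5.0000; 5.0000 mod 12 = 5.0000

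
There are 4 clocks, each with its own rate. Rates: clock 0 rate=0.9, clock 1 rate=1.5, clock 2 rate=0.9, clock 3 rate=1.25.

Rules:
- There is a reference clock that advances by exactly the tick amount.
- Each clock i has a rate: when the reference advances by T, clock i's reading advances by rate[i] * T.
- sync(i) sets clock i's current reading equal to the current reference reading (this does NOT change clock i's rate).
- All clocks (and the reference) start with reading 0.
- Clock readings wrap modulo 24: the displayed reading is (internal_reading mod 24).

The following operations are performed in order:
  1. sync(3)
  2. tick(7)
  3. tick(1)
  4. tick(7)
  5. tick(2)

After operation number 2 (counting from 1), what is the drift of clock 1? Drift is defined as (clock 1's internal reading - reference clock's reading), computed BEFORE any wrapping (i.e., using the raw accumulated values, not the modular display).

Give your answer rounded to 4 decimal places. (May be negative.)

Answer: 3.5000

Derivation:
After op 1 sync(3): ref=0.0000 raw=[0.0000 0.0000 0.0000 0.0000]
After op 2 tick(7): ref=7.0000 raw=[6.3000 10.5000 6.3000 8.7500]
Drift of clock 1 after op 2: 10.5000 - 7.0000 = 3.5000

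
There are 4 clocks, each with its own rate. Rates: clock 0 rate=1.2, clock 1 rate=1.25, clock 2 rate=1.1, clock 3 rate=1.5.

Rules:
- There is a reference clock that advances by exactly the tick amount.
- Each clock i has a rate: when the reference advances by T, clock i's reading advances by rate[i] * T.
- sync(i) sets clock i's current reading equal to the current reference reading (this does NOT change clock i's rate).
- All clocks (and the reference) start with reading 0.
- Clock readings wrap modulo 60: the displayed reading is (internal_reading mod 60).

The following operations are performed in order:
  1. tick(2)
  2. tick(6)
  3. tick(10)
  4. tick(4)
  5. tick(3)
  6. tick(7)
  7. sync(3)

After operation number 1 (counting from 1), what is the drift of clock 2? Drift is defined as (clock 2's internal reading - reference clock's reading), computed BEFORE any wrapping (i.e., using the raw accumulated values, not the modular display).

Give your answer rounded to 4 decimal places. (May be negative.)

Answer: 0.2000

Derivation:
After op 1 tick(2): ref=2.0000 raw=[2.4000 2.5000 2.2000 3.0000]
Drift of clock 2 after op 1: 2.2000 - 2.0000 = 0.2000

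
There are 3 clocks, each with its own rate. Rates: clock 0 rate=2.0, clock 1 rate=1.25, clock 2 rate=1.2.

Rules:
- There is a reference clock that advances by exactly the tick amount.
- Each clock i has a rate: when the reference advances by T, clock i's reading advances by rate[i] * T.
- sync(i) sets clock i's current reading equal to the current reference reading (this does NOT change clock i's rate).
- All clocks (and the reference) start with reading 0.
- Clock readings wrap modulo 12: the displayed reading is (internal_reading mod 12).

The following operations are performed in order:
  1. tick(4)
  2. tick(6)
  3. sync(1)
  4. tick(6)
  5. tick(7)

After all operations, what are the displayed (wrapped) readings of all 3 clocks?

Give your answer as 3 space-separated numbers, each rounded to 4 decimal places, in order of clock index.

After op 1 tick(4): ref=4.0000 raw=[8.0000 5.0000 4.8000]
After op 2 tick(6): ref=10.0000 raw=[20.0000 12.5000 12.0000]
After op 3 sync(1): ref=10.0000 raw=[20.0000 10.0000 12.0000]
After op 4 tick(6): ref=16.0000 raw=[32.0000 17.5000 19.2000]
After op 5 tick(7): ref=23.0000 raw=[46.0000 26.2500 27.6000]
Wrap final raw readings (mod 12): 46.0000 mod 12 = 10.0000; 26.2500 mod 12 = 2.2500; 27.6000 mod 12 = 3.6000

Answer: 10.0000 2.2500 3.6000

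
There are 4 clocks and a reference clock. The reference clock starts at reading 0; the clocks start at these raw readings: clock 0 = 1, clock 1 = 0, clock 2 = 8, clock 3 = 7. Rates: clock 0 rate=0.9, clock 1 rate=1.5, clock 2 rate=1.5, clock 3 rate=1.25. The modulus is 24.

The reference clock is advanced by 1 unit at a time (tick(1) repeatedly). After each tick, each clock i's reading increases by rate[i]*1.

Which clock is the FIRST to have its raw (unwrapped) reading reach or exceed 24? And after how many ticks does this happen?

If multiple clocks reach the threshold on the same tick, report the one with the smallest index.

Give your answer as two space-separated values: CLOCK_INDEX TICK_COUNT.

clock 0: start=1, rate=0.9, needs 24-1 = 23; ticks = ceil(23/0.9) = ceil(25.5556) = 26; reading at tick 26 = 1 + 0.9*26 = 24.4000
clock 1: start=0, rate=1.5, needs 24-0 = 24; ticks = ceil(24/1.5) = ceil(16.0000) = 16; reading at tick 16 = 0 + 1.5*16 = 24.0000
clock 2: start=8, rate=1.5, needs 24-8 = 16; ticks = ceil(16/1.5) = ceil(10.6667) = 11; reading at tick 11 = 8 + 1.5*11 = 24.5000
clock 3: start=7, rate=1.25, needs 24-7 = 17; ticks = ceil(17/1.25) = ceil(13.6000) = 14; reading at tick 14 = 7 + 1.25*14 = 24.5000
Minimum tick count = 11; winners = [2]; smallest index = 2

Answer: 2 11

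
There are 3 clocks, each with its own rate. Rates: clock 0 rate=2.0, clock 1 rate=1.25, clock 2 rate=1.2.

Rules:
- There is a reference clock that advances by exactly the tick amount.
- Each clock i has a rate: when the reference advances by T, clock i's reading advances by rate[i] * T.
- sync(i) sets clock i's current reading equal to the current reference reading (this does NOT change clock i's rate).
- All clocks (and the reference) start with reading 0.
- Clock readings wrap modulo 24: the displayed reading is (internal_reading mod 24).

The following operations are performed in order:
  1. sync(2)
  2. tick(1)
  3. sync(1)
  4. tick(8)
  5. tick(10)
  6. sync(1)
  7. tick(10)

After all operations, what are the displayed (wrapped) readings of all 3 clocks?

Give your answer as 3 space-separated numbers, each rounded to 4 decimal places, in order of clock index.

After op 1 sync(2): ref=0.0000 raw=[0.0000 0.0000 0.0000]
After op 2 tick(1): ref=1.0000 raw=[2.0000 1.2500 1.2000]
After op 3 sync(1): ref=1.0000 raw=[2.0000 1.0000 1.2000]
After op 4 tick(8): ref=9.0000 raw=[18.0000 11.0000 10.8000]
After op 5 tick(10): ref=19.0000 raw=[38.0000 23.5000 22.8000]
After op 6 sync(1): ref=19.0000 raw=[38.0000 19.0000 22.8000]
After op 7 tick(10): ref=29.0000 raw=[58.0000 31.5000 34.8000]
Wrap final raw readings (mod 24): 58.0000 mod 24 = 10.0000; 31.5000 mod 24 = 7.5000; 34.8000 mod 24 = 10.8000

Answer: 10.0000 7.5000 10.8000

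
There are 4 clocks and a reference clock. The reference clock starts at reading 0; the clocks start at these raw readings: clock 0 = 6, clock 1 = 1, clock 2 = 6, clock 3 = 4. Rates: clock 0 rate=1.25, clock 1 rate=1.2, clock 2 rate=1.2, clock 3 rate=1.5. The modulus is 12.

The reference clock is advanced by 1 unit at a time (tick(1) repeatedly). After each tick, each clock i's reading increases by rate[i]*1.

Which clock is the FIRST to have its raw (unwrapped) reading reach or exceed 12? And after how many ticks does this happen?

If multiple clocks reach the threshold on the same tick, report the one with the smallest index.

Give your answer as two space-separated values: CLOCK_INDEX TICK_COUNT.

Answer: 0 5

Derivation:
clock 0: start=6, rate=1.25, needs 12-6 = 6; ticks = ceil(6/1.25) = ceil(4.8000) = 5; reading at tick 5 = 6 + 1.25*5 = 12.2500
clock 1: start=1, rate=1.2, needs 12-1 = 11; ticks = ceil(11/1.2) = ceil(9.1667) = 10; reading at tick 10 = 1 + 1.2*10 = 13.0000
clock 2: start=6, rate=1.2, needs 12-6 = 6; ticks = ceil(6/1.2) = ceil(5.0000) = 5; reading at tick 5 = 6 + 1.2*5 = 12.0000
clock 3: start=4, rate=1.5, needs 12-4 = 8; ticks = ceil(8/1.5) = ceil(5.3333) = 6; reading at tick 6 = 4 + 1.5*6 = 13.0000
Minimum tick count = 5; winners = [0, 2]; smallest index = 0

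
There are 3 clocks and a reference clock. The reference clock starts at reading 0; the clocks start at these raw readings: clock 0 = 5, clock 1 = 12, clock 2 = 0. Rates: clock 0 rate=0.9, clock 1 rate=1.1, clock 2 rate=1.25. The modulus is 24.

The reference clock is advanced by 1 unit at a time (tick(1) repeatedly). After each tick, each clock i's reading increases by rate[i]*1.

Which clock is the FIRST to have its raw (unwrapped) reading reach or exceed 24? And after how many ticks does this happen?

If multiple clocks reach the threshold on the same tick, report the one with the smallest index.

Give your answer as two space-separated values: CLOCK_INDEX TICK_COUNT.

clock 0: start=5, rate=0.9, needs 24-5 = 19; ticks = ceil(19/0.9) = ceil(21.1111) = 22; reading at tick 22 = 5 + 0.9*22 = 24.8000
clock 1: start=12, rate=1.1, needs 24-12 = 12; ticks = ceil(12/1.1) = ceil(10.9091) = 11; reading at tick 11 = 12 + 1.1*11 = 24.1000
clock 2: start=0, rate=1.25, needs 24-0 = 24; ticks = ceil(24/1.25) = ceil(19.2000) = 20; reading at tick 20 = 0 + 1.25*20 = 25.0000
Minimum tick count = 11; winners = [1]; smallest index = 1

Answer: 1 11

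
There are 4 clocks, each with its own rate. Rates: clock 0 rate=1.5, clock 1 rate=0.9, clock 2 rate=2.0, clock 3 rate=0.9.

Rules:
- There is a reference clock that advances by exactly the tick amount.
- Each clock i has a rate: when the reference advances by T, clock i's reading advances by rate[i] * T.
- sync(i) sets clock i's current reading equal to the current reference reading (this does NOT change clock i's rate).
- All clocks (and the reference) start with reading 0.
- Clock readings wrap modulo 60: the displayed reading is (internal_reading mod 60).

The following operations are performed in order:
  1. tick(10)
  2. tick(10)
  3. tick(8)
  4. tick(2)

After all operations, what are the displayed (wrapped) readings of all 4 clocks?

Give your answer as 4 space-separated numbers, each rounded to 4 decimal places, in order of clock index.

After op 1 tick(10): ref=10.0000 raw=[15.0000 9.0000 20.0000 9.0000]
After op 2 tick(10): ref=20.0000 raw=[30.0000 18.0000 40.0000 18.0000]
After op 3 tick(8): ref=28.0000 raw=[42.0000 25.2000 56.0000 25.2000]
After op 4 tick(2): ref=30.0000 raw=[45.0000 27.0000 60.0000 27.0000]
Wrap final raw readings (mod 60): 45.0000 mod 60 = 45.0000; 27.0000 mod 60 = 27.0000; 60.0000 mod 60 = 0.0000; 27.0000 mod 60 = 27.0000

Answer: 45.0000 27.0000 0.0000 27.0000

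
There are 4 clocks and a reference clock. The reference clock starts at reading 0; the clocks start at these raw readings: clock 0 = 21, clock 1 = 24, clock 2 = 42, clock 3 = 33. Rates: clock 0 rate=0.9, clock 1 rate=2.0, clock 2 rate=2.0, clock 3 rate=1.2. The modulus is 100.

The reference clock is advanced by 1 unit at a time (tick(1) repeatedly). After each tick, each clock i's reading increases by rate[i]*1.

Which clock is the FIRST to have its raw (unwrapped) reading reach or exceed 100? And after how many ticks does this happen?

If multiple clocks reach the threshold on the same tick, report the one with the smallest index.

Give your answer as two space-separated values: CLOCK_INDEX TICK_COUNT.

Answer: 2 29

Derivation:
clock 0: start=21, rate=0.9, needs 100-21 = 79; ticks = ceil(79/0.9) = ceil(87.7778) = 88; reading at tick 88 = 21 + 0.9*88 = 100.2000
clock 1: start=24, rate=2.0, needs 100-24 = 76; ticks = ceil(76/2.0) = ceil(38.0000) = 38; reading at tick 38 = 24 + 2.0*38 = 100.0000
clock 2: start=42, rate=2.0, needs 100-42 = 58; ticks = ceil(58/2.0) = ceil(29.0000) = 29; reading at tick 29 = 42 + 2.0*29 = 100.0000
clock 3: start=33, rate=1.2, needs 100-33 = 67; ticks = ceil(67/1.2) = ceil(55.8333) = 56; reading at tick 56 = 33 + 1.2*56 = 100.2000
Minimum tick count = 29; winners = [2]; smallest index = 2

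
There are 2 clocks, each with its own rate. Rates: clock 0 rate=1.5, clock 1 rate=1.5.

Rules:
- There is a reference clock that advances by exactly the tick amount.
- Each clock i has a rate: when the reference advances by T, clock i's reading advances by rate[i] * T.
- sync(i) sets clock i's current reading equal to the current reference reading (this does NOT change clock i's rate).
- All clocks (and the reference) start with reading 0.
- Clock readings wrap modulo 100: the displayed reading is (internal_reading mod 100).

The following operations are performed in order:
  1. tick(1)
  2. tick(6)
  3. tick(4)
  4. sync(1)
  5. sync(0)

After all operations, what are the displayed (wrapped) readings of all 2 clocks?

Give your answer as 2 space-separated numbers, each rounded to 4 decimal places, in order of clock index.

Answer: 11.0000 11.0000

Derivation:
After op 1 tick(1): ref=1.0000 raw=[1.5000 1.5000]
After op 2 tick(6): ref=7.0000 raw=[10.5000 10.5000]
After op 3 tick(4): ref=11.0000 raw=[16.5000 16.5000]
After op 4 sync(1): ref=11.0000 raw=[16.5000 11.0000]
After op 5 sync(0): ref=11.0000 raw=[11.0000 11.0000]
Wrap final raw readings (mod 100): 11.0000 mod 100 = 11.0000; 11.0000 mod 100 = 11.0000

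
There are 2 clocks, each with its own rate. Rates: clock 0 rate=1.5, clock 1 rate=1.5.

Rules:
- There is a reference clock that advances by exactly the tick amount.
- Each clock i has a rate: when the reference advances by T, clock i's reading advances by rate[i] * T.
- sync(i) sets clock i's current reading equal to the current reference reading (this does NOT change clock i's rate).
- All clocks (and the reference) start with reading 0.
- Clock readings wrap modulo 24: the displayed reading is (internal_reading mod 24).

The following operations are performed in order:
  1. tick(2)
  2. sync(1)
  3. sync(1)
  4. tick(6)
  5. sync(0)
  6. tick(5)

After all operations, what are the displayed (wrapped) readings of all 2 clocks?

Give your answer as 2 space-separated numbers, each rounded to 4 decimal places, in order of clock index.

Answer: 15.5000 18.5000

Derivation:
After op 1 tick(2): ref=2.0000 raw=[3.0000 3.0000]
After op 2 sync(1): ref=2.0000 raw=[3.0000 2.0000]
After op 3 sync(1): ref=2.0000 raw=[3.0000 2.0000]
After op 4 tick(6): ref=8.0000 raw=[12.0000 11.0000]
After op 5 sync(0): ref=8.0000 raw=[8.0000 11.0000]
After op 6 tick(5): ref=13.0000 raw=[15.5000 18.5000]
Wrap final raw readings (mod 24): 15.5000 mod 24 = 15.5000; 18.5000 mod 24 = 18.5000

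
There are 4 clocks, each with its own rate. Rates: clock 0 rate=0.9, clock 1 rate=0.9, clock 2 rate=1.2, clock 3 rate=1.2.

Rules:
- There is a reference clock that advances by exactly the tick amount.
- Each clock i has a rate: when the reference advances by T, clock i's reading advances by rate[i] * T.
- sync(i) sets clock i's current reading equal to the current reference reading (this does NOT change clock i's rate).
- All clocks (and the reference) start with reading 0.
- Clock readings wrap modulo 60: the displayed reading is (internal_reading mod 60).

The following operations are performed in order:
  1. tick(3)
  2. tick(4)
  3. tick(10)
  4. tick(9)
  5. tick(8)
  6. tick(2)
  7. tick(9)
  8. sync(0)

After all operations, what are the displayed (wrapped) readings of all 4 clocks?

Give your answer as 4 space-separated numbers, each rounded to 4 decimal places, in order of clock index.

After op 1 tick(3): ref=3.0000 raw=[2.7000 2.7000 3.6000 3.6000]
After op 2 tick(4): ref=7.0000 raw=[6.3000 6.3000 8.4000 8.4000]
After op 3 tick(10): ref=17.0000 raw=[15.3000 15.3000 20.4000 20.4000]
After op 4 tick(9): ref=26.0000 raw=[23.4000 23.4000 31.2000 31.2000]
After op 5 tick(8): ref=34.0000 raw=[30.6000 30.6000 40.8000 40.8000]
After op 6 tick(2): ref=36.0000 raw=[32.4000 32.4000 43.2000 43.2000]
After op 7 tick(9): ref=45.0000 raw=[40.5000 40.5000 54.0000 54.0000]
After op 8 sync(0): ref=45.0000 raw=[45.0000 40.5000 54.0000 54.0000]
Wrap final raw readings (mod 60): 45.0000 mod 60 = 45.0000; 40.5000 mod 60 = 40.5000; 54.0000 mod 60 = 54.0000; 54.0000 mod 60 = 54.0000

Answer: 45.0000 40.5000 54.0000 54.0000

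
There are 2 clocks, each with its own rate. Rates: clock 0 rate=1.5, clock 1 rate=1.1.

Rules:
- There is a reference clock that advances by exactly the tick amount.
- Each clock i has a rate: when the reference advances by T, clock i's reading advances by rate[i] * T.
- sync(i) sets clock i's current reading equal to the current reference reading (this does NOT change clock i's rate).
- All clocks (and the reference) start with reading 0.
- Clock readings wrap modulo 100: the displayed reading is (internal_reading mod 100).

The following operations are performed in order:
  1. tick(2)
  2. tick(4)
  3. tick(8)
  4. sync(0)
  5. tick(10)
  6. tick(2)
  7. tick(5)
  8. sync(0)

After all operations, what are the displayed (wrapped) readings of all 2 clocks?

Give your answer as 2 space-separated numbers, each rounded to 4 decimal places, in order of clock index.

Answer: 31.0000 34.1000

Derivation:
After op 1 tick(2): ref=2.0000 raw=[3.0000 2.2000]
After op 2 tick(4): ref=6.0000 raw=[9.0000 6.6000]
After op 3 tick(8): ref=14.0000 raw=[21.0000 15.4000]
After op 4 sync(0): ref=14.0000 raw=[14.0000 15.4000]
After op 5 tick(10): ref=24.0000 raw=[29.0000 26.4000]
After op 6 tick(2): ref=26.0000 raw=[32.0000 28.6000]
After op 7 tick(5): ref=31.0000 raw=[39.5000 34.1000]
After op 8 sync(0): ref=31.0000 raw=[31.0000 34.1000]
Wrap final raw readings (mod 100): 31.0000 mod 100 = 31.0000; 34.1000 mod 100 = 34.1000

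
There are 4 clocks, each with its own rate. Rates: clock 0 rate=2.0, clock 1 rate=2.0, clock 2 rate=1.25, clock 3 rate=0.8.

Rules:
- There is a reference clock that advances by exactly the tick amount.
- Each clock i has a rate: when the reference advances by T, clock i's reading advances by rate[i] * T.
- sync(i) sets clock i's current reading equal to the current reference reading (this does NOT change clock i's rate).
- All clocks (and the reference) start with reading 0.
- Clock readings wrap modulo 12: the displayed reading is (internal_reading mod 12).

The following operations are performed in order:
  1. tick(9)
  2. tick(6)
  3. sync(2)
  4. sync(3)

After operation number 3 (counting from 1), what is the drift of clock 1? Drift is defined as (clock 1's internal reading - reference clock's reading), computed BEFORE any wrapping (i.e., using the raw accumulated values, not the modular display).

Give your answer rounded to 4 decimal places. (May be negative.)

After op 1 tick(9): ref=9.0000 raw=[18.0000 18.0000 11.2500 7.2000]
After op 2 tick(6): ref=15.0000 raw=[30.0000 30.0000 18.7500 12.0000]
After op 3 sync(2): ref=15.0000 raw=[30.0000 30.0000 15.0000 12.0000]
Drift of clock 1 after op 3: 30.0000 - 15.0000 = 15.0000

Answer: 15.0000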